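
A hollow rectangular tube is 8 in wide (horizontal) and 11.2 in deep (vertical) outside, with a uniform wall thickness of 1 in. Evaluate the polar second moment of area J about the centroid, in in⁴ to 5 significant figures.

J ≈ 859.54 in⁴

Break the section into simple shapes (no overlaps), measuring from the bottom-left corner of the bounding box.
Outer rectangle: 8 × 11.2, A = 89.6 in², y = 5.6 in, Ī = 936.6187 in⁴.
Inner void (subtracted): 6 × 9.2, A = 55.2 in², y = 5.6 in, Ī = 389.344 in⁴.
By symmetry the centroid is at mid-height, ȳ = 5.6 in.
All pieces are centred on the centroidal x-axis, so I = ΣĪ (holes subtracted) = 547.2747 in⁴.
Repeating about the centroidal y-axis gives I_y = 312.2667 in⁴.
Polar second moment: J = I_x + I_y = 859.5413 in⁴.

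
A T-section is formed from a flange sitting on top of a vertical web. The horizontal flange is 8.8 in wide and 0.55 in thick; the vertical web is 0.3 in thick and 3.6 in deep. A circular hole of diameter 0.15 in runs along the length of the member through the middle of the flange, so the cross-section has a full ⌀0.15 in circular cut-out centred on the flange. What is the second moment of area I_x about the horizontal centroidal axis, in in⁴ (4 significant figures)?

I_x ≈ 5.088 in⁴

Split into non-overlapping primitives; take the origin at the lower-left of the bounding box.
Flange: 8.8 × 0.55, A = 4.84 in², y = 3.875 in, Ī = 0.122008 in⁴.
Web: 0.3 × 3.6, A = 1.08 in², y = 1.8 in, Ī = 1.1664 in⁴.
Hole (subtracted): ⌀0.15, A = 0.0176715 in², y = 3.875 in, Ī = 0.0000248505 in⁴.
Centroid: ȳ = ΣA·y / ΣA = 3.49532 in.
Transfer each piece to the horizontal centroidal axis using Ī + A·d² with d = y − 3.49532:
  flange: d = 0.379681 in → contributes +0.81973 in⁴
  web: d = -1.69532 in → contributes +4.27044 in⁴
  hole: d = 0.379681 in → contributes −0.00257232 in⁴
Total I = 5.08759 in⁴.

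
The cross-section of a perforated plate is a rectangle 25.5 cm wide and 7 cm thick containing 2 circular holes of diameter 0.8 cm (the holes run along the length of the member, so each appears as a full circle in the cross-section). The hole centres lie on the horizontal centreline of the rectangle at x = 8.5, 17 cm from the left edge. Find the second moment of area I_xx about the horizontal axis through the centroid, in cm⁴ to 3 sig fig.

I_xx ≈ 729 cm⁴

Break the section into simple shapes (no overlaps), measuring from the bottom-left corner of the bounding box.
Plate: 25.5 × 7, A = 178.5 cm², y = 3.5 cm, Ī = 728.88 cm⁴.
Hole 1 (subtracted): ⌀0.8, A = 0.50265 cm², y = 3.5 cm, Ī = 0.020106 cm⁴.
Hole 2 (subtracted): ⌀0.8, A = 0.50265 cm², y = 3.5 cm, Ī = 0.020106 cm⁴.
By symmetry the centroid is at mid-height, ȳ = 3.5 cm.
All pieces are centred on the horizontal axis through the centroid, so I = ΣĪ (holes subtracted) = 728.83 cm⁴.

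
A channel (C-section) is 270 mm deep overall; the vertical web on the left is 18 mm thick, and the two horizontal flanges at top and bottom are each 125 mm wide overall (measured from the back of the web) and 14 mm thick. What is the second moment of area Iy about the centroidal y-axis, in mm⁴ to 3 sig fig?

Decompose the section into non-overlapping parts with the origin at the bottom-left of its bounding rectangle.
Web: 18 × 270, A = 4 860 mm², x = 9 mm, Ī = 131 220 mm⁴.
Top flange (beyond web): 107 × 14, A = 1 498 mm², x = 71.5 mm, Ī = 1 429 217 mm⁴.
Bottom flange (beyond web): 107 × 14, A = 1 498 mm², x = 71.5 mm, Ī = 1 429 217 mm⁴.
Centroid: x̄ = ΣA·x / ΣA = 32.835 mm.
Transfer each piece to the centroidal y-axis using Ī + A·d² with d = x − 32.835:
  web: d = -23.835 mm → contributes +2 892 287 mm⁴
  top flange (beyond web): d = 38.665 mm → contributes +3 668 667 mm⁴
  bottom flange (beyond web): d = 38.665 mm → contributes +3 668 667 mm⁴
Total I = 10 229 622 mm⁴.

Iy ≈ 1.02 × 10⁷ mm⁴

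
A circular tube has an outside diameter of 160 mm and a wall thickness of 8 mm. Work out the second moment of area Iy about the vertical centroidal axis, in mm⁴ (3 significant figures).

Iy ≈ 1.11 × 10⁷ mm⁴

Treat the section as a set of non-overlapping primitives; coordinates are from the bounding-box lower-left.
Outer circle: ⌀160, A = 20 106 mm², x = 80 mm, Ī = 32 169 909 mm⁴.
Bore (subtracted): ⌀144, A = 16 286 mm², x = 80 mm, Ī = 21 106 677 mm⁴.
By symmetry the centroid is at mid-width, x̄ = 80 mm.
All pieces are centred on the vertical centroidal axis, so I = ΣĪ (holes subtracted) = 11 063 232 mm⁴.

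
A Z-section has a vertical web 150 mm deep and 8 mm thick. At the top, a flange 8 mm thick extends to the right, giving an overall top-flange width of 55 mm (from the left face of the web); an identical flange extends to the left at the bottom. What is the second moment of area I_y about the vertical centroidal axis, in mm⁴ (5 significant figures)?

Decompose the section into non-overlapping parts with the origin at the bottom-left of its bounding rectangle.
Web: 8 × 150, A = 1 200 mm², x = 51 mm, Ī = 6 400 mm⁴.
Top flange (beyond web): 47 × 8, A = 376 mm², x = 78.5 mm, Ī = 69215.33 mm⁴.
Bottom flange (beyond web): 47 × 8, A = 376 mm², x = 23.5 mm, Ī = 69215.33 mm⁴.
Centroid: x̄ = ΣA·x / ΣA = 51 mm.
Transfer each piece to the vertical centroidal axis using Ī + A·d² with d = x − 51:
  web: d = 0 mm → contributes +6 400 mm⁴
  top flange (beyond web): d = 27.5 mm → contributes +353565.3 mm⁴
  bottom flange (beyond web): d = -27.5 mm → contributes +353565.3 mm⁴
Total I = 713530.7 mm⁴.

I_y ≈ 7.1353 × 10⁵ mm⁴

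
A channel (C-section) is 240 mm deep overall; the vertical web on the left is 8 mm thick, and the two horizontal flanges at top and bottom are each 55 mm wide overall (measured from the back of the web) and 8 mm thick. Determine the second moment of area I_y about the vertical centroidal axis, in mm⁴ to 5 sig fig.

I_y ≈ 5.5732 × 10⁵ mm⁴

Decompose the section into non-overlapping parts with the origin at the bottom-left of its bounding rectangle.
Web: 8 × 240, A = 1 920 mm², x = 4 mm, Ī = 10 240 mm⁴.
Top flange (beyond web): 47 × 8, A = 376 mm², x = 31.5 mm, Ī = 69215.33 mm⁴.
Bottom flange (beyond web): 47 × 8, A = 376 mm², x = 31.5 mm, Ī = 69215.33 mm⁴.
Centroid: x̄ = ΣA·x / ΣA = 11.73952 mm.
Transfer each piece to the vertical centroidal axis using Ī + A·d² with d = x − 11.73952:
  web: d = -7.739521 mm → contributes +125248.4 mm⁴
  top flange (beyond web): d = 19.76048 mm → contributes +216034.5 mm⁴
  bottom flange (beyond web): d = 19.76048 mm → contributes +216034.5 mm⁴
Total I = 557317.4 mm⁴.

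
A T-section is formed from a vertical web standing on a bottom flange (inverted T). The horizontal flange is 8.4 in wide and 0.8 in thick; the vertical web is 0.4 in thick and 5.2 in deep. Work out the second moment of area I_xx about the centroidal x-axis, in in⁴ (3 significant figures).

I_xx ≈ 19.3 in⁴

Break the section into simple shapes (no overlaps), measuring from the bottom-left corner of the bounding box.
Flange: 8.4 × 0.8, A = 6.72 in², y = 0.4 in, Ī = 0.3584 in⁴.
Web: 0.4 × 5.2, A = 2.08 in², y = 3.4 in, Ī = 4.6869 in⁴.
Centroid: ȳ = ΣA·y / ΣA = 1.1091 in.
Transfer each piece to the centroidal x-axis using Ī + A·d² with d = y − 1.1091:
  flange: d = -0.70909 in → contributes +3.7373 in⁴
  web: d = 2.2909 in → contributes +15.603 in⁴
Total I = 19.341 in⁴.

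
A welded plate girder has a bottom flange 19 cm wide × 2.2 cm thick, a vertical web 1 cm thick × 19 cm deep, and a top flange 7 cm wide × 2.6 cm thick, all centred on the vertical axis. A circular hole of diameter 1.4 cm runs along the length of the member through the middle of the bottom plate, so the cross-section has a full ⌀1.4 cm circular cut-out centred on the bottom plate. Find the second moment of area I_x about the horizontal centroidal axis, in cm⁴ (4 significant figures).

I_x ≈ 6561 cm⁴

Break the section into simple shapes (no overlaps), measuring from the bottom-left corner of the bounding box.
Bottom plate: 19 × 2.2, A = 41.8 cm², y = 1.1 cm, Ī = 16.8593 cm⁴.
Web plate: 1 × 19, A = 19 cm², y = 11.7 cm, Ī = 571.583 cm⁴.
Top plate: 7 × 2.6, A = 18.2 cm², y = 22.5 cm, Ī = 10.2527 cm⁴.
Hole (subtracted): ⌀1.4, A = 1.53938 cm², y = 1.1 cm, Ī = 0.188574 cm⁴.
Centroid: ȳ = ΣA·y / ΣA = 8.72813 cm.
Transfer each piece to the horizontal centroidal axis using Ī + A·d² with d = y − 8.72813:
  bottom plate: d = -7.62813 cm → contributes +2449.14 cm⁴
  web plate: d = 2.97187 cm → contributes +739.391 cm⁴
  top plate: d = 13.7719 cm → contributes +3462.14 cm⁴
  hole: d = -7.62813 cm → contributes −89.7627 cm⁴
Total I = 6560.91 cm⁴.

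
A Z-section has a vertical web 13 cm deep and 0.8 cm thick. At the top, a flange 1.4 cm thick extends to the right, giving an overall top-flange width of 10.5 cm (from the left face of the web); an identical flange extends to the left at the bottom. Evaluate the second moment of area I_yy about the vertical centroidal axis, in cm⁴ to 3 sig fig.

Split into non-overlapping primitives; take the origin at the lower-left of the bounding box.
Web: 0.8 × 13, A = 10.4 cm², x = 10.1 cm, Ī = 0.55467 cm⁴.
Top flange (beyond web): 9.7 × 1.4, A = 13.58 cm², x = 15.35 cm, Ī = 106.48 cm⁴.
Bottom flange (beyond web): 9.7 × 1.4, A = 13.58 cm², x = 4.85 cm, Ī = 106.48 cm⁴.
Centroid: x̄ = ΣA·x / ΣA = 10.1 cm.
Transfer each piece to the vertical centroidal axis using Ī + A·d² with d = x − 10.1:
  web: d = 0 cm → contributes +0.55467 cm⁴
  top flange (beyond web): d = 5.25 cm → contributes +480.78 cm⁴
  bottom flange (beyond web): d = -5.25 cm → contributes +480.78 cm⁴
Total I = 962.11 cm⁴.

I_yy ≈ 962 cm⁴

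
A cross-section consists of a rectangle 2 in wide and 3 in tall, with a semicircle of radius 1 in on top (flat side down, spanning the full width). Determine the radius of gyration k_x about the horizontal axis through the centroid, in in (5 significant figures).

Split into non-overlapping primitives; take the origin at the lower-left of the bounding box.
Rectangular body: 2 × 3, A = 6 in², y = 1.5 in, Ī = 4.5 in⁴.
Semicircular cap: semicircle r = 1, A = 1.570796 in², y = 3.424413 in, Ī = 0.109757 in⁴.
Centroid: ȳ = ΣA·y / ΣA = 1.899279 in.
Transfer each piece to the horizontal axis through the centroid using Ī + A·d² with d = y − 1.899279:
  rectangular body: d = -0.3992792 in → contributes +5.456543 in⁴
  semicircular cap: d = 1.525134 in → contributes +3.763482 in⁴
Total I = 9.220025 in⁴.
Radius of gyration: k = √(I/A) = √(9.220025 / 7.570796) = 1.103558 in.

k_x ≈ 1.1036 in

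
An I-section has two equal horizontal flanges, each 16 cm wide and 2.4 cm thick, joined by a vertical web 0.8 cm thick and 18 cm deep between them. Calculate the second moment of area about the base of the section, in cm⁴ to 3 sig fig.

I_base ≈ 2.03 × 10⁴ cm⁴

Treat the section as a set of non-overlapping primitives; coordinates are from the bounding-box lower-left.
Bottom flange: 16 × 2.4, A = 38.4 cm², y = 1.2 cm, Ī = 18.432 cm⁴.
Web: 0.8 × 18, A = 14.4 cm², y = 11.4 cm, Ī = 388.8 cm⁴.
Top flange: 16 × 2.4, A = 38.4 cm², y = 21.6 cm, Ī = 18.432 cm⁴.
Transfer each piece to the bottom edge using Ī + A·d² with d = y − 0:
  bottom flange: d = 1.2 cm → contributes +73.728 cm⁴
  web: d = 11.4 cm → contributes +2260.2 cm⁴
  top flange: d = 21.6 cm → contributes +17 934 cm⁴
Total I = 20 268 cm⁴.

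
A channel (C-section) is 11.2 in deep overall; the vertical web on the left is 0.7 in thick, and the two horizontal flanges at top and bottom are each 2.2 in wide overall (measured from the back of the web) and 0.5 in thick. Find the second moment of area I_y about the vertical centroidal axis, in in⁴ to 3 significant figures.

I_y ≈ 2.12 in⁴

Break the section into simple shapes (no overlaps), measuring from the bottom-left corner of the bounding box.
Web: 0.7 × 11.2, A = 7.84 in², x = 0.35 in, Ī = 0.32013 in⁴.
Top flange (beyond web): 1.5 × 0.5, A = 0.75 in², x = 1.45 in, Ī = 0.14063 in⁴.
Bottom flange (beyond web): 1.5 × 0.5, A = 0.75 in², x = 1.45 in, Ī = 0.14063 in⁴.
Centroid: x̄ = ΣA·x / ΣA = 0.52666 in.
Transfer each piece to the vertical centroidal axis using Ī + A·d² with d = x − 0.52666:
  web: d = -0.17666 in → contributes +0.56481 in⁴
  top flange (beyond web): d = 0.92334 in → contributes +0.78004 in⁴
  bottom flange (beyond web): d = 0.92334 in → contributes +0.78004 in⁴
Total I = 2.1249 in⁴.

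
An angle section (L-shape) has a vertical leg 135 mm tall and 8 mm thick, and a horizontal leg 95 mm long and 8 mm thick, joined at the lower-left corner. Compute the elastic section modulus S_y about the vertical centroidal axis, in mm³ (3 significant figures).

Split into non-overlapping primitives; take the origin at the lower-left of the bounding box.
Vertical leg: 8 × 135, A = 1 080 mm², x = 4 mm, Ī = 5 760 mm⁴.
Horizontal leg (remainder): 87 × 8, A = 696 mm², x = 51.5 mm, Ī = 439 002 mm⁴.
Centroid: x̄ = ΣA·x / ΣA = 22.615 mm.
Transfer each piece to the vertical centroidal axis using Ī + A·d² with d = x − 22.615:
  vertical leg: d = -18.615 mm → contributes +379 994 mm⁴
  horizontal leg (remainder): d = 28.885 mm → contributes +1 019 710 mm⁴
Total I = 1 399 705 mm⁴.
Extreme fibre distance c = 72.385 mm; S = I/c = 19 337 mm³.

S_y ≈ 1.93 × 10⁴ mm³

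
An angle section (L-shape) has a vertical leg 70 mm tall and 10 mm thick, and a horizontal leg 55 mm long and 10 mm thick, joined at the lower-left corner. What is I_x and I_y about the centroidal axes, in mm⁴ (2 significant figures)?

I_x ≈ 5.4 × 10⁵ mm⁴, I_y ≈ 2.9 × 10⁵ mm⁴

Decompose the section into non-overlapping parts with the origin at the bottom-left of its bounding rectangle.
Vertical leg: 10 × 70, A = 700 mm², y = 35 mm, Ī = 285 833 mm⁴.
Horizontal leg (remainder): 45 × 10, A = 450 mm², y = 5 mm, Ī = 3 750 mm⁴.
Centroid: ȳ = ΣA·y / ΣA = 23.26 mm.
Transfer each piece to the centroidal x-axis using Ī + A·d² with d = y − 23.26:
  vertical leg: d = 11.74 mm → contributes +382 298 mm⁴
  horizontal leg (remainder): d = -18.26 mm → contributes +153 807 mm⁴
Total I = 536 105 mm⁴.
For the y-axis: x̄ = 15.76 mm.
Repeating about the centroidal y-axis gives I_y = 288 918 mm⁴.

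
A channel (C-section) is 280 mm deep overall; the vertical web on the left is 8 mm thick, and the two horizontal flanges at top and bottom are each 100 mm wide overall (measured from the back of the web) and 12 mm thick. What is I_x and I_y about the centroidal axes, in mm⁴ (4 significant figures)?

Break the section into simple shapes (no overlaps), measuring from the bottom-left corner of the bounding box.
Web: 8 × 280, A = 2 240 mm², y = 140 mm, Ī = 14 634 667 mm⁴.
Top flange (beyond web): 92 × 12, A = 1 104 mm², y = 274 mm, Ī = 13 248 mm⁴.
Bottom flange (beyond web): 92 × 12, A = 1 104 mm², y = 6 mm, Ī = 13 248 mm⁴.
By symmetry the centroid is at mid-height, ȳ = 140 mm.
Transfer each piece to the centroidal x-axis using Ī + A·d² with d = y − 140:
  web: d = 0 mm → contributes +14 634 667 mm⁴
  top flange (beyond web): d = 134 mm → contributes +19 836 672 mm⁴
  bottom flange (beyond web): d = -134 mm → contributes +19 836 672 mm⁴
Total I = 54 308 011 mm⁴.
For the y-axis: x̄ = 28.8201 mm.
Repeating about the centroidal y-axis gives I_y = 4 349 179 mm⁴.

I_x ≈ 5.431 × 10⁷ mm⁴, I_y ≈ 4.349 × 10⁶ mm⁴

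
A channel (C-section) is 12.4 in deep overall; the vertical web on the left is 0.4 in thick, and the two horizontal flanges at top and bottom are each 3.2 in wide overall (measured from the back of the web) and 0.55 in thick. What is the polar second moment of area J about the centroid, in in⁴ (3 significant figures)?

J ≈ 179 in⁴

Treat the section as a set of non-overlapping primitives; coordinates are from the bounding-box lower-left.
Web: 0.4 × 12.4, A = 4.96 in², y = 6.2 in, Ī = 63.554 in⁴.
Top flange (beyond web): 2.8 × 0.55, A = 1.54 in², y = 12.125 in, Ī = 0.038821 in⁴.
Bottom flange (beyond web): 2.8 × 0.55, A = 1.54 in², y = 0.275 in, Ī = 0.038821 in⁴.
By symmetry the centroid is at mid-height, ȳ = 6.2 in.
Transfer each piece to the centroidal x-axis using Ī + A·d² with d = y − 6.2:
  web: d = 0 in → contributes +63.554 in⁴
  top flange (beyond web): d = 5.925 in → contributes +54.101 in⁴
  bottom flange (beyond web): d = -5.925 in → contributes +54.101 in⁴
Total I = 171.76 in⁴.
For the y-axis: x̄ = 0.81294 in.
Repeating about the centroidal y-axis gives I_y = 6.9427 in⁴.
Polar second moment: J = I_x + I_y = 178.7 in⁴.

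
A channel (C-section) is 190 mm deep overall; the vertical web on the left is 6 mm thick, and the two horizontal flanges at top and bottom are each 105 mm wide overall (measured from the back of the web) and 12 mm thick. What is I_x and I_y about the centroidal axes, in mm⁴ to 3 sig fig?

I_x ≈ 2.23 × 10⁷ mm⁴, I_y ≈ 4.07 × 10⁶ mm⁴

Treat the section as a set of non-overlapping primitives; coordinates are from the bounding-box lower-left.
Web: 6 × 190, A = 1 140 mm², y = 95 mm, Ī = 3 429 500 mm⁴.
Top flange (beyond web): 99 × 12, A = 1 188 mm², y = 184 mm, Ī = 14 256 mm⁴.
Bottom flange (beyond web): 99 × 12, A = 1 188 mm², y = 6 mm, Ī = 14 256 mm⁴.
By symmetry the centroid is at mid-height, ȳ = 95 mm.
Transfer each piece to the centroidal x-axis using Ī + A·d² with d = y − 95:
  web: d = 0 mm → contributes +3 429 500 mm⁴
  top flange (beyond web): d = 89 mm → contributes +9 424 404 mm⁴
  bottom flange (beyond web): d = -89 mm → contributes +9 424 404 mm⁴
Total I = 22 278 308 mm⁴.
For the y-axis: x̄ = 38.478 mm.
Repeating about the centroidal y-axis gives I_y = 4 067 365 mm⁴.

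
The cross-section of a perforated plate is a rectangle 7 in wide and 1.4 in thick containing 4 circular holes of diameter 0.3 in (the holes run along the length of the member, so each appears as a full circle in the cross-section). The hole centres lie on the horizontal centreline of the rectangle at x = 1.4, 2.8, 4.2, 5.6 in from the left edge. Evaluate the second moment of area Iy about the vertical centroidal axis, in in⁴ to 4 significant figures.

Treat the section as a set of non-overlapping primitives; coordinates are from the bounding-box lower-left.
Plate: 7 × 1.4, A = 9.8 in², x = 3.5 in, Ī = 40.0167 in⁴.
Hole 1 (subtracted): ⌀0.3, A = 0.0706858 in², x = 1.4 in, Ī = 0.000397608 in⁴.
Hole 2 (subtracted): ⌀0.3, A = 0.0706858 in², x = 2.8 in, Ī = 0.000397608 in⁴.
Hole 3 (subtracted): ⌀0.3, A = 0.0706858 in², x = 4.2 in, Ī = 0.000397608 in⁴.
Hole 4 (subtracted): ⌀0.3, A = 0.0706858 in², x = 5.6 in, Ī = 0.000397608 in⁴.
By symmetry the centroid is at mid-width, x̄ = 3.5 in.
Transfer each piece to the vertical centroidal axis using Ī + A·d² with d = x − 3.5:
  plate: d = 0 in → contributes +40.0167 in⁴
  hole 1: d = -2.1 in → contributes −0.312122 in⁴
  hole 2: d = -0.7 in → contributes −0.0350337 in⁴
  hole 3: d = 0.7 in → contributes −0.0350337 in⁴
  hole 4: d = 2.1 in → contributes −0.312122 in⁴
Total I = 39.3224 in⁴.

Iy ≈ 39.32 in⁴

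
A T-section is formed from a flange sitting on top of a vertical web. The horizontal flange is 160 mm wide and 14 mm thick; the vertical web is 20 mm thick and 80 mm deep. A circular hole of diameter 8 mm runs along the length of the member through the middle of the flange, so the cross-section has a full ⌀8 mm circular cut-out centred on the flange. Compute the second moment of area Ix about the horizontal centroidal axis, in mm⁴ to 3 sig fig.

Ix ≈ 2.93 × 10⁶ mm⁴

Break the section into simple shapes (no overlaps), measuring from the bottom-left corner of the bounding box.
Flange: 160 × 14, A = 2 240 mm², y = 87 mm, Ī = 36 587 mm⁴.
Web: 20 × 80, A = 1 600 mm², y = 40 mm, Ī = 853 333 mm⁴.
Hole (subtracted): ⌀8, A = 50.265 mm², y = 87 mm, Ī = 201.06 mm⁴.
Centroid: ȳ = ΣA·y / ΣA = 67.157 mm.
Transfer each piece to the horizontal centroidal axis using Ī + A·d² with d = y − 67.157:
  flange: d = 19.843 mm → contributes +918 582 mm⁴
  web: d = -27.157 mm → contributes +2 033 331 mm⁴
  hole: d = 19.843 mm → contributes −19 993 mm⁴
Total I = 2 931 919 mm⁴.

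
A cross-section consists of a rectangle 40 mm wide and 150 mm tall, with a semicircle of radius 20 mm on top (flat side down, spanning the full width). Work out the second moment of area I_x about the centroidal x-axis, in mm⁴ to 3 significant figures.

I_x ≈ 1.52 × 10⁷ mm⁴

Decompose the section into non-overlapping parts with the origin at the bottom-left of its bounding rectangle.
Rectangular body: 40 × 150, A = 6 000 mm², y = 75 mm, Ī = 11 250 000 mm⁴.
Semicircular cap: semicircle r = 20, A = 628.32 mm², y = 158.49 mm, Ī = 17 561 mm⁴.
Centroid: ȳ = ΣA·y / ΣA = 82.914 mm.
Transfer each piece to the centroidal x-axis using Ī + A·d² with d = y − 82.914:
  rectangular body: d = -7.9141 mm → contributes +11 625 799 mm⁴
  semicircular cap: d = 75.574 mm → contributes +3 606 173 mm⁴
Total I = 15 231 972 mm⁴.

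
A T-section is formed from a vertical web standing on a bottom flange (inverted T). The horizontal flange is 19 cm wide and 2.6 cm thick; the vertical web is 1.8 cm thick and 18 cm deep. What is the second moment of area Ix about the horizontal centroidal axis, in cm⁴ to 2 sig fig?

Ix ≈ 3000 cm⁴

Treat the section as a set of non-overlapping primitives; coordinates are from the bounding-box lower-left.
Flange: 19 × 2.6, A = 49.4 cm², y = 1.3 cm, Ī = 27.83 cm⁴.
Web: 1.8 × 18, A = 32.4 cm², y = 11.6 cm, Ī = 874.8 cm⁴.
Centroid: ȳ = ΣA·y / ΣA = 5.38 cm.
Transfer each piece to the horizontal centroidal axis using Ī + A·d² with d = y − 5.38:
  flange: d = -4.08 cm → contributes +850 cm⁴
  web: d = 6.22 cm → contributes +2 128 cm⁴
Total I = 2 978 cm⁴.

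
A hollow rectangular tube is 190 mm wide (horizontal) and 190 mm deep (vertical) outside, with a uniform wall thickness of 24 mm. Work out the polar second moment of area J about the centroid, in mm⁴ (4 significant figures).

J ≈ 1.494 × 10⁸ mm⁴

Break the section into simple shapes (no overlaps), measuring from the bottom-left corner of the bounding box.
Outer rectangle: 190 × 190, A = 36 100 mm², y = 95 mm, Ī = 108 600 833 mm⁴.
Inner void (subtracted): 142 × 142, A = 20 164 mm², y = 95 mm, Ī = 33 882 241 mm⁴.
By symmetry the centroid is at mid-height, ȳ = 95 mm.
All pieces are centred on the centroidal x-axis, so I = ΣĪ (holes subtracted) = 74 718 592 mm⁴.
Repeating about the centroidal y-axis gives I_y = 74 718 592 mm⁴.
Polar second moment: J = I_x + I_y = 149 437 184 mm⁴.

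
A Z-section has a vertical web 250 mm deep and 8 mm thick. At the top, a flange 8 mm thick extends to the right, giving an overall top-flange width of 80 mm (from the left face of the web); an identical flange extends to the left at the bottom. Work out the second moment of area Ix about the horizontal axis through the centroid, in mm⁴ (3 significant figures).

Split into non-overlapping primitives; take the origin at the lower-left of the bounding box.
Web: 8 × 250, A = 2 000 mm², y = 125 mm, Ī = 10 416 667 mm⁴.
Top flange (beyond web): 72 × 8, A = 576 mm², y = 246 mm, Ī = 3 072 mm⁴.
Bottom flange (beyond web): 72 × 8, A = 576 mm², y = 4 mm, Ī = 3 072 mm⁴.
Centroid: ȳ = ΣA·y / ΣA = 125 mm.
Transfer each piece to the horizontal axis through the centroid using Ī + A·d² with d = y − 125:
  web: d = 0 mm → contributes +10 416 667 mm⁴
  top flange (beyond web): d = 121 mm → contributes +8 436 288 mm⁴
  bottom flange (beyond web): d = -121 mm → contributes +8 436 288 mm⁴
Total I = 27 289 243 mm⁴.

Ix ≈ 2.73 × 10⁷ mm⁴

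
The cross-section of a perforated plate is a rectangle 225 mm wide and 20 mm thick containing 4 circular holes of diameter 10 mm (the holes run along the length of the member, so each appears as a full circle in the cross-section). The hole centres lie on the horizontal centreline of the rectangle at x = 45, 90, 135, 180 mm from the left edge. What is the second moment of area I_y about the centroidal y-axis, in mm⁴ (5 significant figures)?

I_y ≈ 1.8187 × 10⁷ mm⁴

Treat the section as a set of non-overlapping primitives; coordinates are from the bounding-box lower-left.
Plate: 225 × 20, A = 4 500 mm², x = 112.5 mm, Ī = 18 984 375 mm⁴.
Hole 1 (subtracted): ⌀10, A = 78.53982 mm², x = 45 mm, Ī = 490.8739 mm⁴.
Hole 2 (subtracted): ⌀10, A = 78.53982 mm², x = 90 mm, Ī = 490.8739 mm⁴.
Hole 3 (subtracted): ⌀10, A = 78.53982 mm², x = 135 mm, Ī = 490.8739 mm⁴.
Hole 4 (subtracted): ⌀10, A = 78.53982 mm², x = 180 mm, Ī = 490.8739 mm⁴.
By symmetry the centroid is at mid-width, x̄ = 112.5 mm.
Transfer each piece to the centroidal y-axis using Ī + A·d² with d = x − 112.5:
  plate: d = 0 mm → contributes +18 984 375 mm⁴
  hole 1: d = -67.5 mm → contributes −358337.9 mm⁴
  hole 2: d = -22.5 mm → contributes −40251.66 mm⁴
  hole 3: d = 22.5 mm → contributes −40251.66 mm⁴
  hole 4: d = 67.5 mm → contributes −358337.9 mm⁴
Total I = 18 187 196 mm⁴.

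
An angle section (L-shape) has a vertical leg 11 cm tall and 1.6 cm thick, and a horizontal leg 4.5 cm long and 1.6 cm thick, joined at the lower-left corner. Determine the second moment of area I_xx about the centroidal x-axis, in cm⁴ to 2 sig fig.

I_xx ≈ 260 cm⁴

Split into non-overlapping primitives; take the origin at the lower-left of the bounding box.
Vertical leg: 1.6 × 11, A = 17.6 cm², y = 5.5 cm, Ī = 177.5 cm⁴.
Horizontal leg (remainder): 2.9 × 1.6, A = 4.64 cm², y = 0.8 cm, Ī = 0.9899 cm⁴.
Centroid: ȳ = ΣA·y / ΣA = 4.519 cm.
Transfer each piece to the centroidal x-axis using Ī + A·d² with d = y − 4.519:
  vertical leg: d = 0.9806 cm → contributes +194.4 cm⁴
  horizontal leg (remainder): d = -3.719 cm → contributes +65.18 cm⁴
Total I = 259.6 cm⁴.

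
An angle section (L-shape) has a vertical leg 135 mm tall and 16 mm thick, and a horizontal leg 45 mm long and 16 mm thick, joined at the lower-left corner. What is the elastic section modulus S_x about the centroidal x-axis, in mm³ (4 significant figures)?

S_x ≈ 5.950 × 10⁴ mm³

Split into non-overlapping primitives; take the origin at the lower-left of the bounding box.
Vertical leg: 16 × 135, A = 2 160 mm², y = 67.5 mm, Ī = 3 280 500 mm⁴.
Horizontal leg (remainder): 29 × 16, A = 464 mm², y = 8 mm, Ī = 9898.67 mm⁴.
Centroid: ȳ = ΣA·y / ΣA = 56.9787 mm.
Transfer each piece to the centroidal x-axis using Ī + A·d² with d = y − 56.9787:
  vertical leg: d = 10.5213 mm → contributes +3 519 609 mm⁴
  horizontal leg (remainder): d = -48.9787 mm → contributes +1 122 992 mm⁴
Total I = 4 642 601 mm⁴.
Extreme fibre distance c = 78.0213 mm; S = I/c = 59504.3 mm³.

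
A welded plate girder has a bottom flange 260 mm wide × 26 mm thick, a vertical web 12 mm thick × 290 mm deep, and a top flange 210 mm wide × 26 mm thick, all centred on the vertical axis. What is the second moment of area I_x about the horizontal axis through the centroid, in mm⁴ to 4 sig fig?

I_x ≈ 3.275 × 10⁸ mm⁴

Break the section into simple shapes (no overlaps), measuring from the bottom-left corner of the bounding box.
Bottom plate: 260 × 26, A = 6 760 mm², y = 13 mm, Ī = 380 813 mm⁴.
Web plate: 12 × 290, A = 3 480 mm², y = 171 mm, Ī = 24 389 000 mm⁴.
Top plate: 210 × 26, A = 5 460 mm², y = 329 mm, Ī = 307 580 mm⁴.
Centroid: ȳ = ΣA·y / ΣA = 157.917 mm.
Transfer each piece to the horizontal axis through the centroid using Ī + A·d² with d = y − 157.917:
  bottom plate: d = -144.917 mm → contributes +142 347 534 mm⁴
  web plate: d = 13.0828 mm → contributes +24 984 636 mm⁴
  top plate: d = 171.083 mm → contributes +160 118 096 mm⁴
Total I = 327 450 266 mm⁴.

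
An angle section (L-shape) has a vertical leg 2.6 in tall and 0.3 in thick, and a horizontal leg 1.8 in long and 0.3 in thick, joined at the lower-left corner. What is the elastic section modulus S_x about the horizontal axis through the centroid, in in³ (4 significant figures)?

Decompose the section into non-overlapping parts with the origin at the bottom-left of its bounding rectangle.
Vertical leg: 0.3 × 2.6, A = 0.78 in², y = 1.3 in, Ī = 0.4394 in⁴.
Horizontal leg (remainder): 1.5 × 0.3, A = 0.45 in², y = 0.15 in, Ī = 0.003375 in⁴.
Centroid: ȳ = ΣA·y / ΣA = 0.879268 in.
Transfer each piece to the horizontal axis through the centroid using Ī + A·d² with d = y − 0.879268:
  vertical leg: d = 0.420732 in → contributes +0.577472 in⁴
  horizontal leg (remainder): d = -0.729268 in → contributes +0.2427 in⁴
Total I = 0.820171 in⁴.
Extreme fibre distance c = 1.72073 in; S = I/c = 0.476641 in³.

S_x ≈ 0.4766 in³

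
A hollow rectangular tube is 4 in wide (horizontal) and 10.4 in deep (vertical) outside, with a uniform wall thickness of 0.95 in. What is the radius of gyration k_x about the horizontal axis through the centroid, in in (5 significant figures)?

Treat the section as a set of non-overlapping primitives; coordinates are from the bounding-box lower-left.
Outer rectangle: 4 × 10.4, A = 41.6 in², y = 5.2 in, Ī = 374.9547 in⁴.
Inner void (subtracted): 2.1 × 8.5, A = 17.85 in², y = 5.2 in, Ī = 107.4719 in⁴.
By symmetry the centroid is at mid-height, ȳ = 5.2 in.
All pieces are centred on the horizontal axis through the centroid, so I = ΣĪ (holes subtracted) = 267.4828 in⁴.
Radius of gyration: k = √(I/A) = √(267.4828 / 23.75) = 3.355955 in.

k_x ≈ 3.3560 in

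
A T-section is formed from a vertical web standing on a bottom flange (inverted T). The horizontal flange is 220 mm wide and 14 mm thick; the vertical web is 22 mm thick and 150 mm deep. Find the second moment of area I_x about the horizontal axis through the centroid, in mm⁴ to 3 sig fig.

Decompose the section into non-overlapping parts with the origin at the bottom-left of its bounding rectangle.
Flange: 220 × 14, A = 3 080 mm², y = 7 mm, Ī = 50 307 mm⁴.
Web: 22 × 150, A = 3 300 mm², y = 89 mm, Ī = 6 187 500 mm⁴.
Centroid: ȳ = ΣA·y / ΣA = 49.414 mm.
Transfer each piece to the horizontal axis through the centroid using Ī + A·d² with d = y − 49.414:
  flange: d = -42.414 mm → contributes +5 591 011 mm⁴
  web: d = 39.586 mm → contributes +11 358 824 mm⁴
Total I = 16 949 834 mm⁴.

I_x ≈ 1.69 × 10⁷ mm⁴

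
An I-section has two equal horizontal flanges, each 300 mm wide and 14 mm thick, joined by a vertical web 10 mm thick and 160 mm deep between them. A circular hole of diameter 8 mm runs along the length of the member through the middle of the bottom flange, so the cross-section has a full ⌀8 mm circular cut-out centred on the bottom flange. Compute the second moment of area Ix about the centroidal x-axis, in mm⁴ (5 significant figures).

Ix ≈ 6.6748 × 10⁷ mm⁴

Treat the section as a set of non-overlapping primitives; coordinates are from the bounding-box lower-left.
Bottom flange: 300 × 14, A = 4 200 mm², y = 7 mm, Ī = 68 600 mm⁴.
Web: 10 × 160, A = 1 600 mm², y = 94 mm, Ī = 3 413 333 mm⁴.
Top flange: 300 × 14, A = 4 200 mm², y = 181 mm, Ī = 68 600 mm⁴.
Hole (subtracted): ⌀8, A = 50.26548 mm², y = 7 mm, Ī = 201.0619 mm⁴.
Centroid: ȳ = ΣA·y / ΣA = 94.43952 mm.
Transfer each piece to the centroidal x-axis using Ī + A·d² with d = y − 94.43952:
  bottom flange: d = -87.43952 mm → contributes +32 180 412 mm⁴
  web: d = -0.439519 mm → contributes +3 413 642 mm⁴
  top flange: d = 86.56048 mm → contributes +31 538 011 mm⁴
  hole: d = -87.43952 mm → contributes −384514.3 mm⁴
Total I = 66 747 551 mm⁴.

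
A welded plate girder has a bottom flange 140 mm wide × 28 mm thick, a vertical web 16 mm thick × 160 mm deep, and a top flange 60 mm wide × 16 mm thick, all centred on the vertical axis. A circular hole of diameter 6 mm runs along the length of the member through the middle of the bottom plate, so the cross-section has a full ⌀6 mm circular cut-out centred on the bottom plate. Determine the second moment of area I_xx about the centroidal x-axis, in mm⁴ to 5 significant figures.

I_xx ≈ 3.6880 × 10⁷ mm⁴

Decompose the section into non-overlapping parts with the origin at the bottom-left of its bounding rectangle.
Bottom plate: 140 × 28, A = 3 920 mm², y = 14 mm, Ī = 256106.7 mm⁴.
Web plate: 16 × 160, A = 2 560 mm², y = 108 mm, Ī = 5 461 333 mm⁴.
Top plate: 60 × 16, A = 960 mm², y = 196 mm, Ī = 20 480 mm⁴.
Hole (subtracted): ⌀6, A = 28.27433 mm², y = 14 mm, Ī = 63.61725 mm⁴.
Centroid: ȳ = ΣA·y / ΣA = 70.04093 mm.
Transfer each piece to the centroidal x-axis using Ī + A·d² with d = y − 70.04093:
  bottom plate: d = -56.04093 mm → contributes +12 567 203 mm⁴
  web plate: d = 37.95907 mm → contributes +9 150 014 mm⁴
  top plate: d = 125.9591 mm → contributes +15 251 540 mm⁴
  hole: d = -56.04093 mm → contributes −88861.59 mm⁴
Total I = 36 879 896 mm⁴.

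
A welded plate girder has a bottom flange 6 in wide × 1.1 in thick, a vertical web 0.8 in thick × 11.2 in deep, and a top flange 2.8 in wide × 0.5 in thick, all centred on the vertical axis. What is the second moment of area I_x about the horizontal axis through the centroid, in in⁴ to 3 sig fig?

I_x ≈ 330 in⁴

Break the section into simple shapes (no overlaps), measuring from the bottom-left corner of the bounding box.
Bottom plate: 6 × 1.1, A = 6.6 in², y = 0.55 in, Ī = 0.6655 in⁴.
Web plate: 0.8 × 11.2, A = 8.96 in², y = 6.7 in, Ī = 93.662 in⁴.
Top plate: 2.8 × 0.5, A = 1.4 in², y = 12.55 in, Ī = 0.029167 in⁴.
Centroid: ȳ = ΣA·y / ΣA = 4.7896 in.
Transfer each piece to the horizontal axis through the centroid using Ī + A·d² with d = y − 4.7896:
  bottom plate: d = -4.2396 in → contributes +119.3 in⁴
  web plate: d = 1.9104 in → contributes +126.36 in⁴
  top plate: d = 7.7604 in → contributes +84.342 in⁴
Total I = 330 in⁴.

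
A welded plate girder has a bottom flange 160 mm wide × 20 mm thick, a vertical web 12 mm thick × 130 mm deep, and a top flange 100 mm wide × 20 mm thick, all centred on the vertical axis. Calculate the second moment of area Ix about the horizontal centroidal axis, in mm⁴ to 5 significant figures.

Ix ≈ 3.0422 × 10⁷ mm⁴

Break the section into simple shapes (no overlaps), measuring from the bottom-left corner of the bounding box.
Bottom plate: 160 × 20, A = 3 200 mm², y = 10 mm, Ī = 106666.7 mm⁴.
Web plate: 12 × 130, A = 1 560 mm², y = 85 mm, Ī = 2 197 000 mm⁴.
Top plate: 100 × 20, A = 2 000 mm², y = 160 mm, Ī = 66666.67 mm⁴.
Centroid: ȳ = ΣA·y / ΣA = 71.68639 mm.
Transfer each piece to the horizontal centroidal axis using Ī + A·d² with d = y − 71.68639:
  bottom plate: d = -61.68639 mm → contributes +12 283 341 mm⁴
  web plate: d = 13.31361 mm → contributes +2 473 513 mm⁴
  top plate: d = 88.31361 mm → contributes +15 665 254 mm⁴
Total I = 30 422 108 mm⁴.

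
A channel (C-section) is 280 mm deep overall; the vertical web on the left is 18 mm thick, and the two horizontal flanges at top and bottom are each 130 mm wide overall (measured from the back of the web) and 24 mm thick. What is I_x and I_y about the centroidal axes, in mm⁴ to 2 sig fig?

I_x ≈ 1.2 × 10⁸ mm⁴, I_y ≈ 1.7 × 10⁷ mm⁴

Split into non-overlapping primitives; take the origin at the lower-left of the bounding box.
Web: 18 × 280, A = 5 040 mm², y = 140 mm, Ī = 32 928 000 mm⁴.
Top flange (beyond web): 112 × 24, A = 2 688 mm², y = 268 mm, Ī = 129 024 mm⁴.
Bottom flange (beyond web): 112 × 24, A = 2 688 mm², y = 12 mm, Ī = 129 024 mm⁴.
By symmetry the centroid is at mid-height, ȳ = 140 mm.
Transfer each piece to the centroidal x-axis using Ī + A·d² with d = y − 140:
  web: d = 0 mm → contributes +32 928 000 mm⁴
  top flange (beyond web): d = 128 mm → contributes +44 169 216 mm⁴
  bottom flange (beyond web): d = -128 mm → contributes +44 169 216 mm⁴
Total I = 121 266 432 mm⁴.
For the y-axis: x̄ = 42.55 mm.
Repeating about the centroidal y-axis gives I_y = 16 746 244 mm⁴.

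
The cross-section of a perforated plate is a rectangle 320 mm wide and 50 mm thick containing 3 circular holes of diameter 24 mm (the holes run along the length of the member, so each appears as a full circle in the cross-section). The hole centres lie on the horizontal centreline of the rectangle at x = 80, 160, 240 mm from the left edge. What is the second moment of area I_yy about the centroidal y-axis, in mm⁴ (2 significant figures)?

I_yy ≈ 1.3 × 10⁸ mm⁴

Decompose the section into non-overlapping parts with the origin at the bottom-left of its bounding rectangle.
Plate: 320 × 50, A = 16 000 mm², x = 160 mm, Ī = 136 533 333 mm⁴.
Hole 1 (subtracted): ⌀24, A = 452.4 mm², x = 80 mm, Ī = 16 286 mm⁴.
Hole 2 (subtracted): ⌀24, A = 452.4 mm², x = 160 mm, Ī = 16 286 mm⁴.
Hole 3 (subtracted): ⌀24, A = 452.4 mm², x = 240 mm, Ī = 16 286 mm⁴.
By symmetry the centroid is at mid-width, x̄ = 160 mm.
Transfer each piece to the centroidal y-axis using Ī + A·d² with d = x − 160:
  plate: d = 0 mm → contributes +136 533 333 mm⁴
  hole 1: d = -80 mm → contributes −2 911 578 mm⁴
  hole 2: d = 0 mm → contributes −16 286 mm⁴
  hole 3: d = 80 mm → contributes −2 911 578 mm⁴
Total I = 130 693 892 mm⁴.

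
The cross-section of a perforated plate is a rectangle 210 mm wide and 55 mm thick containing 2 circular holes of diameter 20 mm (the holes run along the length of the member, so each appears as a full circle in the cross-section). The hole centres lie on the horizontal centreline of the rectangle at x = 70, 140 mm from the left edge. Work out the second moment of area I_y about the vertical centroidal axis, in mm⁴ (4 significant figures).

I_y ≈ 4.166 × 10⁷ mm⁴

Break the section into simple shapes (no overlaps), measuring from the bottom-left corner of the bounding box.
Plate: 210 × 55, A = 11 550 mm², x = 105 mm, Ī = 42 446 250 mm⁴.
Hole 1 (subtracted): ⌀20, A = 314.159 mm², x = 70 mm, Ī = 7853.98 mm⁴.
Hole 2 (subtracted): ⌀20, A = 314.159 mm², x = 140 mm, Ī = 7853.98 mm⁴.
By symmetry the centroid is at mid-width, x̄ = 105 mm.
Transfer each piece to the vertical centroidal axis using Ī + A·d² with d = x − 105:
  plate: d = 0 mm → contributes +42 446 250 mm⁴
  hole 1: d = -35 mm → contributes −392 699 mm⁴
  hole 2: d = 35 mm → contributes −392 699 mm⁴
Total I = 41 660 852 mm⁴.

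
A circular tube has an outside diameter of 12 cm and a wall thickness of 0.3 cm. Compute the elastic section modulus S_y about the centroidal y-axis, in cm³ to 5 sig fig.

Break the section into simple shapes (no overlaps), measuring from the bottom-left corner of the bounding box.
Outer circle: ⌀12, A = 113.0973 cm², x = 6 cm, Ī = 1017.876 cm⁴.
Bore (subtracted): ⌀11.4, A = 102.0703 cm², x = 6 cm, Ī = 829.0664 cm⁴.
By symmetry the centroid is at mid-width, x̄ = 6 cm.
All pieces are centred on the centroidal y-axis, so I = ΣĪ (holes subtracted) = 188.8096 cm⁴.
Extreme fibre distance c = 6 cm; S = I/c = 31.46827 cm³.

S_y ≈ 31.468 cm³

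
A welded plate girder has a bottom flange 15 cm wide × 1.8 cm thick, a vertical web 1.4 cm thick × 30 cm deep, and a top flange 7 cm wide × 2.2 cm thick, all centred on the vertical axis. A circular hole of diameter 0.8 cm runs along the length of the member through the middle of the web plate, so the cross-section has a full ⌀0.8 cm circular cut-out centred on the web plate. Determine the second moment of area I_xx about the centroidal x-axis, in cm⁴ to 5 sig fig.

I_xx ≈ 1.3589 × 10⁴ cm⁴

Break the section into simple shapes (no overlaps), measuring from the bottom-left corner of the bounding box.
Bottom plate: 15 × 1.8, A = 27 cm², y = 0.9 cm, Ī = 7.29 cm⁴.
Web plate: 1.4 × 30, A = 42 cm², y = 16.8 cm, Ī = 3 150 cm⁴.
Top plate: 7 × 2.2, A = 15.4 cm², y = 32.9 cm, Ī = 6.211333 cm⁴.
Hole (subtracted): ⌀0.8, A = 0.5026548 cm², y = 16.8 cm, Ī = 0.02010619 cm⁴.
Centroid: ȳ = ΣA·y / ΣA = 14.63831 cm.
Transfer each piece to the centroidal x-axis using Ī + A·d² with d = y − 14.63831:
  bottom plate: d = -13.73831 cm → contributes +5103.302 cm⁴
  web plate: d = 2.161689 cm → contributes +3346.262 cm⁴
  top plate: d = 18.26169 cm → contributes +5141.947 cm⁴
  hole: d = 2.161689 cm → contributes −2.368962 cm⁴
Total I = 13589.14 cm⁴.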